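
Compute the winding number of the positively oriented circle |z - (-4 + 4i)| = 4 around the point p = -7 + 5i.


Step 1: Center c = (-4, 4), radius = 4
Step 2: |p - c|^2 = (-3)^2 + 1^2 = 10
Step 3: r^2 = 16
Step 4: |p-c| < r so winding number = 1

1


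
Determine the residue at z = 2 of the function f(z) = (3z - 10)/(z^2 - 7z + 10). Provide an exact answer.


Step 1: Q(z) = z^2 - 7z + 10 = (z - 2)(z - 5)
Step 2: Q'(z) = 2z - 7
Step 3: Q'(2) = -3, P(2) = -4
Step 4: Res = P(2)/Q'(2) = -4/(-3) = 4/3

4/3


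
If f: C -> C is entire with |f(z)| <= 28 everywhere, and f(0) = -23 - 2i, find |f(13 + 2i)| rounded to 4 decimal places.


Step 1: By Liouville's theorem, a bounded entire function is constant.
Step 2: f(z) = f(0) = -23 - 2i for all z.
Step 3: |f(w)| = |-23 - 2i| = sqrt(529 + 4)
Step 4: = 23.0868

23.0868


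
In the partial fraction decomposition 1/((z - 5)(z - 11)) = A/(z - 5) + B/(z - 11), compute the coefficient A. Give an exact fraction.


Step 1: Multiply both sides by (z - 5) and set z = 5
Step 2: A = 1 / (5 - 11)
Step 3: A = 1 / (-6)
Step 4: A = -1/6

-1/6


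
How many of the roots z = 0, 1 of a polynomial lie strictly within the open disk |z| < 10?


Step 1: Check each root:
  z = 0: |0| = 0 < 10
  z = 1: |1| = 1 < 10
Step 2: Count = 2

2


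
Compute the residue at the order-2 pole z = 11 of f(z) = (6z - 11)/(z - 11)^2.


Step 1: Pole of order 2 at z = 11
Step 2: Res = lim d/dz [(z - 11)^2 * f(z)] as z -> 11
Step 3: (z - 11)^2 * f(z) = 6z - 11
Step 4: d/dz[6z - 11] = 6

6


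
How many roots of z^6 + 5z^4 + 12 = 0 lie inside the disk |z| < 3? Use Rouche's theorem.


Step 1: On |z| = 3 the three terms have sizes |z^6| = 3^6 = 729, |5z^4| = 5*3^4 = 405, |12| = 12
Step 2: The dominant term is g(z) = z^6; let h(z) = 5z^4 + 12 so f = g + h
Step 3: On |z| = 3: |g| = 729 and |h| <= 405 + 12 = 417
Step 4: Since 729 > 417, |h| < |g| on |z| = 3, so by Rouche f has the same number of zeros as g inside |z| < 3
Step 5: g(z) = z^6 has 6 zeros (all at the origin) inside |z| < 3. Answer = 6

6


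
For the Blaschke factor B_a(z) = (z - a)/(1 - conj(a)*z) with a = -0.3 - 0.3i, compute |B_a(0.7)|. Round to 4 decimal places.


Step 1: Numerator z0 - a = 0.7 - (-0.3 - 0.3i) = 1 + 0.3i
Step 2: Denominator 1 - conj(a)*z0 = 1 - (-0.3 + 0.3i)*0.7 = 1.21 - 0.21i
Step 3: |z0 - a|^2 = 1^2 + 0.3^2 = 1.09; |1 - conj(a)*z0|^2 = 1.21^2 + (-0.21)^2 = 1.5082
Step 4: |B_a(0.7)| = sqrt(1.09 / 1.5082) = sqrt(0.722716)
Step 5: = 0.8501

0.8501


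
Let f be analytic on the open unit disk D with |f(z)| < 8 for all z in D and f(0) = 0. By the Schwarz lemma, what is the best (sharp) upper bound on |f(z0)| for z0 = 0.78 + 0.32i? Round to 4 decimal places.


Step 1: g = f/8 maps D -> D with g(0) = 0, so by the Schwarz lemma |g(z)| <= |z|, i.e. |f(z)| <= 8|z|; this is sharp (f(z) = 8z).
Step 2: |z0|^2 = 0.78^2 + 0.32^2 = 0.7108
Step 3: |z0| = sqrt(0.7108) = 0.84309
Step 4: Best bound = 8 * |z0| = 8 * 0.84309 = 6.7447

6.7447


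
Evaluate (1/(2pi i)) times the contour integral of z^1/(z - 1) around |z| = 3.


Step 1: f(z) = z^1, a = 1 is inside |z| = 3
Step 2: By Cauchy integral formula: (1/(2pi*i)) * integral = f(a)
Step 3: f(1) = 1^1 = 1

1


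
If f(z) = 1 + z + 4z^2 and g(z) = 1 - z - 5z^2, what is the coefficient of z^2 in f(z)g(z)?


Step 1: z^2 term in f*g comes from: (1)*(-5z^2) + (z)*(-z) + (4z^2)*(1)
Step 2: = -5 - 1 + 4
Step 3: = -2

-2


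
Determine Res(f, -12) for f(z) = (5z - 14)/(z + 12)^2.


Step 1: Pole of order 2 at z = -12
Step 2: Res = lim d/dz [(z + 12)^2 * f(z)] as z -> -12
Step 3: (z + 12)^2 * f(z) = 5z - 14
Step 4: d/dz[5z - 14] = 5

5


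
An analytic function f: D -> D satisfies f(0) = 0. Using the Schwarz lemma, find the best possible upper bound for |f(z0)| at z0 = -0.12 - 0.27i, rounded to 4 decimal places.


Step 1: Schwarz lemma: if f: D -> D is analytic with f(0) = 0, then |f(z)| <= |z| for all z in D, and this is sharp (f(z) = z).
Step 2: |z0|^2 = (-0.12)^2 + (-0.27)^2 = 0.0873
Step 3: |z0| = sqrt(0.0873) = 0.295466
Step 4: Best bound = |z0| = 0.2955

0.2955


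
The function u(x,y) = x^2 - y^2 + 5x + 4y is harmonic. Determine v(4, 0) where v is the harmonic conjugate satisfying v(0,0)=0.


Step 1: v_x = -u_y = 2y - 4
Step 2: v_y = u_x = 2x + 5
Step 3: v = 2xy - 4x + 5y + C
Step 4: v(0,0) = 0 => C = 0
Step 5: v(4, 0) = -16

-16


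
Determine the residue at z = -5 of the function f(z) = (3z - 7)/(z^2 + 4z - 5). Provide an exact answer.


Step 1: Q(z) = z^2 + 4z - 5 = (z + 5)(z - 1)
Step 2: Q'(z) = 2z + 4
Step 3: Q'(-5) = -6, P(-5) = -22
Step 4: Res = P(-5)/Q'(-5) = -22/(-6) = 11/3

11/3


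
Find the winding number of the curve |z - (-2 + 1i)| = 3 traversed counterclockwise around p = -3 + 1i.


Step 1: Center c = (-2, 1), radius = 3
Step 2: |p - c|^2 = (-1)^2 + 0^2 = 1
Step 3: r^2 = 9
Step 4: |p-c| < r so winding number = 1

1


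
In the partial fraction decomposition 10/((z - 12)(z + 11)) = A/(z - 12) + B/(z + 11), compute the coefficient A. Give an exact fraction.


Step 1: Multiply both sides by (z - 12) and set z = 12
Step 2: A = 10 / (12 + 11)
Step 3: A = 10 / 23
Step 4: A = 10/23

10/23


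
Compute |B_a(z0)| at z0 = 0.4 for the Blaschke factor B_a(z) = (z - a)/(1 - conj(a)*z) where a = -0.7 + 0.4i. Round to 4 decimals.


Step 1: Numerator z0 - a = 0.4 - (-0.7 + 0.4i) = 1.1 - 0.4i
Step 2: Denominator 1 - conj(a)*z0 = 1 - (-0.7 - 0.4i)*0.4 = 1.28 + 0.16i
Step 3: |z0 - a|^2 = 1.1^2 + (-0.4)^2 = 1.37; |1 - conj(a)*z0|^2 = 1.28^2 + 0.16^2 = 1.664
Step 4: |B_a(0.4)| = sqrt(1.37 / 1.664) = sqrt(0.823317)
Step 5: = 0.9074

0.9074


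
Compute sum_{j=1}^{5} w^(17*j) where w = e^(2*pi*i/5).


Step 1: The sum sum_{j=1}^{n} w^(k*j) equals n if n | k, else 0.
Step 2: Here n = 5, k = 17
Step 3: Does n divide k? 5 | 17 -> False
Step 4: Sum = 0

0


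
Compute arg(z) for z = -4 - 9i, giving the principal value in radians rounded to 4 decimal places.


Step 1: z = -4 - 9i
Step 2: arg(z) = atan2(-9, -4)
Step 3: arg(z) = -1.989

-1.989


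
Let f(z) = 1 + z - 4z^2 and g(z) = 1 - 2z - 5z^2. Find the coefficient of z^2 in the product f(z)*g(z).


Step 1: z^2 term in f*g comes from: (1)*(-5z^2) + (z)*(-2z) + (-4z^2)*(1)
Step 2: = -5 - 2 - 4
Step 3: = -11

-11


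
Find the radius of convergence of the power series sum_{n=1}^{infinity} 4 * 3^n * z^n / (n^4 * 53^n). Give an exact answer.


Step 1: General term a_n = 4 * 3^n / (n^4 * 53^n)
Step 2: By the root test, |a_n|^(1/n) = 4^(1/n) * 3 / (n^(4/n) * 53) -> 3/53 as n -> infinity (since 4^(1/n) -> 1 and n^(4/n) -> 1)
Step 3: R = 1/lim|a_n|^(1/n) = 53/3

53/3


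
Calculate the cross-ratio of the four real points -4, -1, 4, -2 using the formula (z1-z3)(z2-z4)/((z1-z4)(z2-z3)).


Step 1: (z1-z3)(z2-z4) = (-8) * 1 = -8
Step 2: (z1-z4)(z2-z3) = (-2) * (-5) = 10
Step 3: Cross-ratio = -8/10 = -4/5

-4/5


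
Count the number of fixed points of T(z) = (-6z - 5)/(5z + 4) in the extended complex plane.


Step 1: Fixed points satisfy T(z) = z
Step 2: 5z^2 + 10z + 5 = 0
Step 3: Discriminant = 10^2 - 4*5*5 = 0
Step 4: Number of fixed points = 1

1


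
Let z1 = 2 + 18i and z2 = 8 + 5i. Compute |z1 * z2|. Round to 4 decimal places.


Step 1: |z1| = sqrt(2^2 + 18^2) = sqrt(328)
Step 2: |z2| = sqrt(8^2 + 5^2) = sqrt(89)
Step 3: |z1*z2| = |z1|*|z2| = sqrt(328) * sqrt(89) = sqrt(328 * 89) = sqrt(29192)
Step 4: = 170.8567

170.8567


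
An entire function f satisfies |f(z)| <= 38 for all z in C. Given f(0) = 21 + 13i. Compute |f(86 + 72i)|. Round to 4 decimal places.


Step 1: By Liouville's theorem, a bounded entire function is constant.
Step 2: f(z) = f(0) = 21 + 13i for all z.
Step 3: |f(w)| = |21 + 13i| = sqrt(441 + 169)
Step 4: = 24.6982

24.6982


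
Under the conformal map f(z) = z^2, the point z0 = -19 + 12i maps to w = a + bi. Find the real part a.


Step 1: z0 = -19 + 12i
Step 2: z0^2 = (-19)^2 - 12^2 - 456i
Step 3: real part = 361 - 144 = 217

217


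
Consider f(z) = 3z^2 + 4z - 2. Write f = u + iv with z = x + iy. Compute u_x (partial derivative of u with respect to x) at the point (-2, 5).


Step 1: f(z) = 3(x+iy)^2 + 4(x+iy) - 2
Step 2: u = 3(x^2 - y^2) + 4x - 2
Step 3: u_x = 6x + 4
Step 4: At (-2, 5): u_x = -12 + 4 = -8

-8


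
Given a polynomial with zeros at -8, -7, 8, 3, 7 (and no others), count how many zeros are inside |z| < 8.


Step 1: Check each root:
  z = -8: |-8| = 8 >= 8
  z = -7: |-7| = 7 < 8
  z = 8: |8| = 8 >= 8
  z = 3: |3| = 3 < 8
  z = 7: |7| = 7 < 8
Step 2: Count = 3

3


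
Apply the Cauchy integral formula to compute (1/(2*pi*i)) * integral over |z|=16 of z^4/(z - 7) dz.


Step 1: f(z) = z^4, a = 7 is inside |z| = 16
Step 2: By Cauchy integral formula: (1/(2pi*i)) * integral = f(a)
Step 3: f(7) = 7^4 = 2401

2401


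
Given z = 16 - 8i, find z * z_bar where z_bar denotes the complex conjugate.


Step 1: conj(z) = 16 + 8i
Step 2: z * conj(z) = 16^2 + (-8)^2
Step 3: = 256 + 64 = 320

320


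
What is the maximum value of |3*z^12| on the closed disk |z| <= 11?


Step 1: On |z| = 11, |f(z)| = 3 * |z|^12 = 3 * 11^12
Step 2: By maximum modulus principle, maximum is on boundary.
Step 3: Maximum = 3 * 3138428376721 = 9415285130163

9415285130163


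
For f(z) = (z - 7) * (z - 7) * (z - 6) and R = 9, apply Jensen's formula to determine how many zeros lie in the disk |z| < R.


Jensen's formula: (1/2pi)*integral log|f(Re^it)|dt = log|f(0)| + sum_{|a_k|<R} log(R/|a_k|)
Step 1: f(0) = (-7) * (-7) * (-6) = -294
Step 2: log|f(0)| = log|7| + log|7| + log|6| = 5.6836
Step 3: Zeros inside |z| < 9: 7, 7, 6
Step 4: Jensen sum = log(9/7) + log(9/7) + log(9/6) = 0.9081
Step 5: n(R) = number of terms in the Jensen sum = count of zeros inside |z| < 9 = 3

3


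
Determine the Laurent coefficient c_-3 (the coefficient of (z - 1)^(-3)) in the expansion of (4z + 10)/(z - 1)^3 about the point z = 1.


Step 1: Write the numerator in powers of (z - 1): 4z + 10 = 4(z - 1) + (4*1 + 10) = 4(z - 1) + 14
Step 2: Divide by (z - 1)^3: f(z) = 14(z - 1)^(-3) + 4(z - 1)^(-2)
Step 3: This finite sum is the Laurent series of f about z = 1.
Step 4: Coefficient of (z - 1)^(-3) = 4*1 + 10 = 14

14


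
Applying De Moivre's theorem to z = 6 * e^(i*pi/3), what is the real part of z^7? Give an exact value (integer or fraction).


Step 1: By De Moivre's theorem, z^7 = 6^7 * e^(i*7*pi/3) = 279936 * (cos(7*pi/3) + i*sin(7*pi/3))
Step 2: |z|^7 = 6^7 = 279936
Step 3: Reduce the angle mod 2*pi: 7*pi/3 - 2*pi = pi/3
Step 4: cos(pi/3) = 1/2
Step 5: Re(z^7) = 279936 * 1/2 = 139968

139968


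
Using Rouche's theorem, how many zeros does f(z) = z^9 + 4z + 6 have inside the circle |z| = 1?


Step 1: On |z| = 1 the three terms have sizes |z^9| = 1^9 = 1, |4z| = 4*1 = 4, |6| = 6
Step 2: The dominant term is g(z) = 6; let h(z) = z^9 + 4z so f = g + h
Step 3: On |z| = 1: |g| = 6 and |h| <= 1 + 4 = 5
Step 4: Since 6 > 5, |h| < |g| on |z| = 1, so by Rouche f has the same number of zeros as g inside |z| < 1
Step 5: g(z) = 6 is a nonzero constant with no zeros inside |z| < 1. Answer = 0

0


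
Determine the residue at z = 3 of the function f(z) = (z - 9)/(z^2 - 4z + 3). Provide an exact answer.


Step 1: Q(z) = z^2 - 4z + 3 = (z - 3)(z - 1)
Step 2: Q'(z) = 2z - 4
Step 3: Q'(3) = 2, P(3) = -6
Step 4: Res = P(3)/Q'(3) = -6/2 = -3

-3


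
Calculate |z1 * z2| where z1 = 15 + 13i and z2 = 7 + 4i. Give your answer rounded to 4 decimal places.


Step 1: |z1| = sqrt(15^2 + 13^2) = sqrt(394)
Step 2: |z2| = sqrt(7^2 + 4^2) = sqrt(65)
Step 3: |z1*z2| = |z1|*|z2| = sqrt(394) * sqrt(65) = sqrt(394 * 65) = sqrt(25610)
Step 4: = 160.0312

160.0312


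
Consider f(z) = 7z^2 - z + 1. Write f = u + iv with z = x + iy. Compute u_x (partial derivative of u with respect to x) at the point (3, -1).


Step 1: f(z) = 7(x+iy)^2 - (x+iy) + 1
Step 2: u = 7(x^2 - y^2) - x + 1
Step 3: u_x = 14x - 1
Step 4: At (3, -1): u_x = 42 - 1 = 41

41


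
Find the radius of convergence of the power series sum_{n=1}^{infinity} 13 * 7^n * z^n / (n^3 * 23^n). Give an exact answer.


Step 1: General term a_n = 13 * 7^n / (n^3 * 23^n)
Step 2: By the root test, |a_n|^(1/n) = 13^(1/n) * 7 / (n^(3/n) * 23) -> 7/23 as n -> infinity (since 13^(1/n) -> 1 and n^(3/n) -> 1)
Step 3: R = 1/lim|a_n|^(1/n) = 23/7

23/7


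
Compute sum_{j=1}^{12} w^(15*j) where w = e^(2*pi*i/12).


Step 1: The sum sum_{j=1}^{n} w^(k*j) equals n if n | k, else 0.
Step 2: Here n = 12, k = 15
Step 3: Does n divide k? 12 | 15 -> False
Step 4: Sum = 0

0


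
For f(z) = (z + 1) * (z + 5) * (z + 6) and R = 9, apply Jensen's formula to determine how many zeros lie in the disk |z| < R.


Jensen's formula: (1/2pi)*integral log|f(Re^it)|dt = log|f(0)| + sum_{|a_k|<R} log(R/|a_k|)
Step 1: f(0) = 1 * 5 * 6 = 30
Step 2: log|f(0)| = log|-1| + log|-5| + log|-6| = 3.4012
Step 3: Zeros inside |z| < 9: -1, -5, -6
Step 4: Jensen sum = log(9/1) + log(9/5) + log(9/6) = 3.1905
Step 5: n(R) = number of terms in the Jensen sum = count of zeros inside |z| < 9 = 3

3


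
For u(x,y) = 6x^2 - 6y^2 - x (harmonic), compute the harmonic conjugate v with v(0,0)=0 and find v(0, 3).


Step 1: v_x = -u_y = 12y + 0
Step 2: v_y = u_x = 12x - 1
Step 3: v = 12xy - y + C
Step 4: v(0,0) = 0 => C = 0
Step 5: v(0, 3) = -3

-3


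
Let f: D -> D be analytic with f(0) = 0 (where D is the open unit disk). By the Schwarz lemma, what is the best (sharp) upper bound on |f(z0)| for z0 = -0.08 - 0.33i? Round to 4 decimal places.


Step 1: Schwarz lemma: if f: D -> D is analytic with f(0) = 0, then |f(z)| <= |z| for all z in D, and this is sharp (f(z) = z).
Step 2: |z0|^2 = (-0.08)^2 + (-0.33)^2 = 0.1153
Step 3: |z0| = sqrt(0.1153) = 0.339559
Step 4: Best bound = |z0| = 0.3396

0.3396


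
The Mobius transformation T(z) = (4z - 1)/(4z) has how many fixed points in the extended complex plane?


Step 1: Fixed points satisfy T(z) = z
Step 2: 4z^2 - 4z + 1 = 0
Step 3: Discriminant = (-4)^2 - 4*4*1 = 0
Step 4: Number of fixed points = 1

1


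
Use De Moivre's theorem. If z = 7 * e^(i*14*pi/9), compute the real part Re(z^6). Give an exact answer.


Step 1: By De Moivre's theorem, z^6 = 7^6 * e^(i*6*14*pi/9) = 117649 * (cos(28*pi/3) + i*sin(28*pi/3))
Step 2: |z|^6 = 7^6 = 117649
Step 3: Reduce the angle mod 2*pi: 28*pi/3 - 8*pi = 4*pi/3
Step 4: cos(4*pi/3) = -1/2
Step 5: Re(z^6) = 117649 * (-1/2) = -117649/2

-117649/2


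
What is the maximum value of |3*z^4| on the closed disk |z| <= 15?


Step 1: On |z| = 15, |f(z)| = 3 * |z|^4 = 3 * 15^4
Step 2: By maximum modulus principle, maximum is on boundary.
Step 3: Maximum = 3 * 50625 = 151875

151875


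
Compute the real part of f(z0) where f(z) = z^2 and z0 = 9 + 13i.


Step 1: z0 = 9 + 13i
Step 2: z0^2 = 9^2 - 13^2 + 234i
Step 3: real part = 81 - 169 = -88

-88


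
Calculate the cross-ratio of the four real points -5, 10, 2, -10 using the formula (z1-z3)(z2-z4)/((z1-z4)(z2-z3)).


Step 1: (z1-z3)(z2-z4) = (-7) * 20 = -140
Step 2: (z1-z4)(z2-z3) = 5 * 8 = 40
Step 3: Cross-ratio = -140/40 = -7/2

-7/2


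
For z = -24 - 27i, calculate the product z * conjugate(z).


Step 1: conj(z) = -24 + 27i
Step 2: z * conj(z) = (-24)^2 + (-27)^2
Step 3: = 576 + 729 = 1305

1305


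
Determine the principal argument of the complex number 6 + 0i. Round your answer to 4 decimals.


Step 1: z = 6 + 0i
Step 2: arg(z) = atan2(0, 6)
Step 3: arg(z) = 0.0

0.0


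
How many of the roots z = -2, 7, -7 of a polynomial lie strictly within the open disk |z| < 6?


Step 1: Check each root:
  z = -2: |-2| = 2 < 6
  z = 7: |7| = 7 >= 6
  z = -7: |-7| = 7 >= 6
Step 2: Count = 1

1


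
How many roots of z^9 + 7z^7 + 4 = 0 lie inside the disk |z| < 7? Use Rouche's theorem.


Step 1: On |z| = 7 the three terms have sizes |z^9| = 7^9 = 40353607, |7z^7| = 7*7^7 = 5764801, |4| = 4
Step 2: The dominant term is g(z) = z^9; let h(z) = 7z^7 + 4 so f = g + h
Step 3: On |z| = 7: |g| = 40353607 and |h| <= 5764801 + 4 = 5764805
Step 4: Since 40353607 > 5764805, |h| < |g| on |z| = 7, so by Rouche f has the same number of zeros as g inside |z| < 7
Step 5: g(z) = z^9 has 9 zeros (all at the origin) inside |z| < 7. Answer = 9

9


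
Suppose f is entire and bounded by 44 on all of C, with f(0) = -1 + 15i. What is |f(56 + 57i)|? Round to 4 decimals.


Step 1: By Liouville's theorem, a bounded entire function is constant.
Step 2: f(z) = f(0) = -1 + 15i for all z.
Step 3: |f(w)| = |-1 + 15i| = sqrt(1 + 225)
Step 4: = 15.0333

15.0333


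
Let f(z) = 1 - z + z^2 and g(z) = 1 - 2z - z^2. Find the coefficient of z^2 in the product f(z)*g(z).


Step 1: z^2 term in f*g comes from: (1)*(-z^2) + (-z)*(-2z) + (z^2)*(1)
Step 2: = -1 + 2 + 1
Step 3: = 2

2


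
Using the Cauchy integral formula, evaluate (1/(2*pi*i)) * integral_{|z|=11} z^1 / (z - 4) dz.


Step 1: f(z) = z^1, a = 4 is inside |z| = 11
Step 2: By Cauchy integral formula: (1/(2pi*i)) * integral = f(a)
Step 3: f(4) = 4^1 = 4

4


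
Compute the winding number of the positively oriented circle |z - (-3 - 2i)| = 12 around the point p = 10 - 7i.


Step 1: Center c = (-3, -2), radius = 12
Step 2: |p - c|^2 = 13^2 + (-5)^2 = 194
Step 3: r^2 = 144
Step 4: |p-c| > r so winding number = 0

0


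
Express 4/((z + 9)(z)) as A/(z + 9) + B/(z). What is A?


Step 1: Multiply both sides by (z + 9) and set z = -9
Step 2: A = 4 / (-9 - 0)
Step 3: A = 4 / (-9)
Step 4: A = -4/9

-4/9


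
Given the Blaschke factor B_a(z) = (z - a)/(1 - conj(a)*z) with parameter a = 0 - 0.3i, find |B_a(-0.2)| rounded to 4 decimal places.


Step 1: Numerator z0 - a = -0.2 - (0 - 0.3i) = -0.2 + 0.3i
Step 2: Denominator 1 - conj(a)*z0 = 1 - (0 + 0.3i)*(-0.2) = 1 + 0.06i
Step 3: |z0 - a|^2 = (-0.2)^2 + 0.3^2 = 0.13; |1 - conj(a)*z0|^2 = 1^2 + 0.06^2 = 1.0036
Step 4: |B_a(-0.2)| = sqrt(0.13 / 1.0036) = sqrt(0.129534)
Step 5: = 0.3599

0.3599


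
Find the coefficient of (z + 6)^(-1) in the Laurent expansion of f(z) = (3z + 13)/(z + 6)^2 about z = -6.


Step 1: Write the numerator in powers of (z + 6): 3z + 13 = 3(z + 6) + (3*(-6) + 13) = 3(z + 6) - 5
Step 2: Divide by (z + 6)^2: f(z) = -5(z + 6)^(-2) + 3(z + 6)^(-1)
Step 3: This finite sum is the Laurent series of f about z = -6.
Step 4: Coefficient of (z + 6)^(-1) = coefficient of (z + 6) in the re-centred numerator = 3

3


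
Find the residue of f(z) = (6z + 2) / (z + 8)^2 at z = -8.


Step 1: Pole of order 2 at z = -8
Step 2: Res = lim d/dz [(z + 8)^2 * f(z)] as z -> -8
Step 3: (z + 8)^2 * f(z) = 6z + 2
Step 4: d/dz[6z + 2] = 6

6


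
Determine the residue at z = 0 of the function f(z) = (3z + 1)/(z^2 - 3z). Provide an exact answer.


Step 1: Q(z) = z^2 - 3z = (z)(z - 3)
Step 2: Q'(z) = 2z - 3
Step 3: Q'(0) = -3, P(0) = 1
Step 4: Res = P(0)/Q'(0) = 1/(-3) = -1/3

-1/3


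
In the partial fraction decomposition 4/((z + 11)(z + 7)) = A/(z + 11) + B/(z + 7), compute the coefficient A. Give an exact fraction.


Step 1: Multiply both sides by (z + 11) and set z = -11
Step 2: A = 4 / (-11 + 7)
Step 3: A = 4 / (-4)
Step 4: A = -1

-1


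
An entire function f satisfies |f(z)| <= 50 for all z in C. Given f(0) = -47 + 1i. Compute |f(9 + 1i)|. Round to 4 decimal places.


Step 1: By Liouville's theorem, a bounded entire function is constant.
Step 2: f(z) = f(0) = -47 + 1i for all z.
Step 3: |f(w)| = |-47 + 1i| = sqrt(2209 + 1)
Step 4: = 47.0106

47.0106


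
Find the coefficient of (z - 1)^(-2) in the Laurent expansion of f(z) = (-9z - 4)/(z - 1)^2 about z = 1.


Step 1: Write the numerator in powers of (z - 1): -9z - 4 = -9(z - 1) + (-9*1 - 4) = -9(z - 1) - 13
Step 2: Divide by (z - 1)^2: f(z) = -13(z - 1)^(-2) - 9(z - 1)^(-1)
Step 3: This finite sum is the Laurent series of f about z = 1.
Step 4: Coefficient of (z - 1)^(-2) = -9*1 - 4 = -13

-13


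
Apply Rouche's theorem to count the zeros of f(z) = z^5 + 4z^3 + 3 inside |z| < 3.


Step 1: On |z| = 3 the three terms have sizes |z^5| = 3^5 = 243, |4z^3| = 4*3^3 = 108, |3| = 3
Step 2: The dominant term is g(z) = z^5; let h(z) = 4z^3 + 3 so f = g + h
Step 3: On |z| = 3: |g| = 243 and |h| <= 108 + 3 = 111
Step 4: Since 243 > 111, |h| < |g| on |z| = 3, so by Rouche f has the same number of zeros as g inside |z| < 3
Step 5: g(z) = z^5 has 5 zeros (all at the origin) inside |z| < 3. Answer = 5

5


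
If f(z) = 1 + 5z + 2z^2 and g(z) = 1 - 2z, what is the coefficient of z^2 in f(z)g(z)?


Step 1: z^2 term in f*g comes from: (1)*(0) + (5z)*(-2z) + (2z^2)*(1)
Step 2: = 0 - 10 + 2
Step 3: = -8

-8


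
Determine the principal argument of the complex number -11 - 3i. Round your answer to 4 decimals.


Step 1: z = -11 - 3i
Step 2: arg(z) = atan2(-3, -11)
Step 3: arg(z) = -2.8753

-2.8753


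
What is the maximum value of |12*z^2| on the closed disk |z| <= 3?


Step 1: On |z| = 3, |f(z)| = 12 * |z|^2 = 12 * 3^2
Step 2: By maximum modulus principle, maximum is on boundary.
Step 3: Maximum = 12 * 9 = 108

108


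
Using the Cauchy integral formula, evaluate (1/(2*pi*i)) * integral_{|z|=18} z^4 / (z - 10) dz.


Step 1: f(z) = z^4, a = 10 is inside |z| = 18
Step 2: By Cauchy integral formula: (1/(2pi*i)) * integral = f(a)
Step 3: f(10) = 10^4 = 10000

10000


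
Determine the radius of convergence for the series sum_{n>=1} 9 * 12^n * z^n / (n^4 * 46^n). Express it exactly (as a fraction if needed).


Step 1: General term a_n = 9 * 12^n / (n^4 * 46^n)
Step 2: By the root test, |a_n|^(1/n) = 9^(1/n) * 12 / (n^(4/n) * 46) -> 12/46 as n -> infinity (since 9^(1/n) -> 1 and n^(4/n) -> 1)
Step 3: R = 1/lim|a_n|^(1/n) = 46/12 = 23/6

23/6


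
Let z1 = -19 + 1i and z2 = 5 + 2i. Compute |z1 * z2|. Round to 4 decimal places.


Step 1: |z1| = sqrt((-19)^2 + 1^2) = sqrt(362)
Step 2: |z2| = sqrt(5^2 + 2^2) = sqrt(29)
Step 3: |z1*z2| = |z1|*|z2| = sqrt(362) * sqrt(29) = sqrt(362 * 29) = sqrt(10498)
Step 4: = 102.4597

102.4597


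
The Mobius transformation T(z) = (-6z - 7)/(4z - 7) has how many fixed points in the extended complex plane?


Step 1: Fixed points satisfy T(z) = z
Step 2: 4z^2 - z + 7 = 0
Step 3: Discriminant = (-1)^2 - 4*4*7 = -111
Step 4: Number of fixed points = 2

2


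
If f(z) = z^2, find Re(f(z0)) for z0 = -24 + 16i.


Step 1: z0 = -24 + 16i
Step 2: z0^2 = (-24)^2 - 16^2 - 768i
Step 3: real part = 576 - 256 = 320

320


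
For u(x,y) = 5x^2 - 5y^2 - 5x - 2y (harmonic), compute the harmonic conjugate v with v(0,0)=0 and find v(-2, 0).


Step 1: v_x = -u_y = 10y + 2
Step 2: v_y = u_x = 10x - 5
Step 3: v = 10xy + 2x - 5y + C
Step 4: v(0,0) = 0 => C = 0
Step 5: v(-2, 0) = -4

-4


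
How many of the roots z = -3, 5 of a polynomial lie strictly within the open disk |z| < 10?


Step 1: Check each root:
  z = -3: |-3| = 3 < 10
  z = 5: |5| = 5 < 10
Step 2: Count = 2

2


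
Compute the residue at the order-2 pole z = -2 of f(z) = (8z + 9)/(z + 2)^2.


Step 1: Pole of order 2 at z = -2
Step 2: Res = lim d/dz [(z + 2)^2 * f(z)] as z -> -2
Step 3: (z + 2)^2 * f(z) = 8z + 9
Step 4: d/dz[8z + 9] = 8

8


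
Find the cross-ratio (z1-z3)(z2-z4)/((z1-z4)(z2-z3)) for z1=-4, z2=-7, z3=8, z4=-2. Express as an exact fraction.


Step 1: (z1-z3)(z2-z4) = (-12) * (-5) = 60
Step 2: (z1-z4)(z2-z3) = (-2) * (-15) = 30
Step 3: Cross-ratio = 60/30 = 2

2


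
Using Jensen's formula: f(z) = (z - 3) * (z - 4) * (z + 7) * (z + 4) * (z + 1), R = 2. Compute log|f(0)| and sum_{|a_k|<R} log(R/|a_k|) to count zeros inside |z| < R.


Jensen's formula: (1/2pi)*integral log|f(Re^it)|dt = log|f(0)| + sum_{|a_k|<R} log(R/|a_k|)
Step 1: f(0) = (-3) * (-4) * 7 * 4 * 1 = 336
Step 2: log|f(0)| = log|3| + log|4| + log|-7| + log|-4| + log|-1| = 5.8171
Step 3: Zeros inside |z| < 2: -1
Step 4: Jensen sum = log(2/1) = 0.6931
Step 5: n(R) = number of terms in the Jensen sum = count of zeros inside |z| < 2 = 1

1


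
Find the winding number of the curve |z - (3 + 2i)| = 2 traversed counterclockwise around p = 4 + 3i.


Step 1: Center c = (3, 2), radius = 2
Step 2: |p - c|^2 = 1^2 + 1^2 = 2
Step 3: r^2 = 4
Step 4: |p-c| < r so winding number = 1

1


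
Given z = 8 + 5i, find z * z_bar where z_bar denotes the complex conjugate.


Step 1: conj(z) = 8 - 5i
Step 2: z * conj(z) = 8^2 + 5^2
Step 3: = 64 + 25 = 89

89


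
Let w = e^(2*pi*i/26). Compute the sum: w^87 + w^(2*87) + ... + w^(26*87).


Step 1: The sum sum_{j=1}^{n} w^(k*j) equals n if n | k, else 0.
Step 2: Here n = 26, k = 87
Step 3: Does n divide k? 26 | 87 -> False
Step 4: Sum = 0

0


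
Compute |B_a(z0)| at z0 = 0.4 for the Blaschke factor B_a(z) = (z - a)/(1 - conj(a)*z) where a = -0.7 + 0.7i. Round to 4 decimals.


Step 1: Numerator z0 - a = 0.4 - (-0.7 + 0.7i) = 1.1 - 0.7i
Step 2: Denominator 1 - conj(a)*z0 = 1 - (-0.7 - 0.7i)*0.4 = 1.28 + 0.28i
Step 3: |z0 - a|^2 = 1.1^2 + (-0.7)^2 = 1.7; |1 - conj(a)*z0|^2 = 1.28^2 + 0.28^2 = 1.7168
Step 4: |B_a(0.4)| = sqrt(1.7 / 1.7168) = sqrt(0.990214)
Step 5: = 0.9951

0.9951


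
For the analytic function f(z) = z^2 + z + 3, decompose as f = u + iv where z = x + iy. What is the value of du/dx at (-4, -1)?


Step 1: f(z) = (x+iy)^2 + (x+iy) + 3
Step 2: u = (x^2 - y^2) + x + 3
Step 3: u_x = 2x + 1
Step 4: At (-4, -1): u_x = -8 + 1 = -7

-7


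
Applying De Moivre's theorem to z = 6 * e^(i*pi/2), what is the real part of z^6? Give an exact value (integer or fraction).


Step 1: By De Moivre's theorem, z^6 = 6^6 * e^(i*6*pi/2) = 46656 * (cos(3*pi) + i*sin(3*pi))
Step 2: |z|^6 = 6^6 = 46656
Step 3: Reduce the angle mod 2*pi: 3*pi - 2*pi = pi
Step 4: cos(pi) = -1
Step 5: Re(z^6) = 46656 * (-1) = -46656

-46656


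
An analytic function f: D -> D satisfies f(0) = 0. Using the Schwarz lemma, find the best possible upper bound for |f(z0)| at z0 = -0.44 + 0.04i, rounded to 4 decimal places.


Step 1: Schwarz lemma: if f: D -> D is analytic with f(0) = 0, then |f(z)| <= |z| for all z in D, and this is sharp (f(z) = z).
Step 2: |z0|^2 = (-0.44)^2 + 0.04^2 = 0.1952
Step 3: |z0| = sqrt(0.1952) = 0.441814
Step 4: Best bound = |z0| = 0.4418

0.4418


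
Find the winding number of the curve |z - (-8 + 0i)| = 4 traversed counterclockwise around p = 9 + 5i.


Step 1: Center c = (-8, 0), radius = 4
Step 2: |p - c|^2 = 17^2 + 5^2 = 314
Step 3: r^2 = 16
Step 4: |p-c| > r so winding number = 0

0


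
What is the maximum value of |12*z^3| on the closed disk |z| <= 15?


Step 1: On |z| = 15, |f(z)| = 12 * |z|^3 = 12 * 15^3
Step 2: By maximum modulus principle, maximum is on boundary.
Step 3: Maximum = 12 * 3375 = 40500

40500


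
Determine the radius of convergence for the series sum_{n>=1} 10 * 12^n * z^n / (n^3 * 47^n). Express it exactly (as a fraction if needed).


Step 1: General term a_n = 10 * 12^n / (n^3 * 47^n)
Step 2: By the root test, |a_n|^(1/n) = 10^(1/n) * 12 / (n^(3/n) * 47) -> 12/47 as n -> infinity (since 10^(1/n) -> 1 and n^(3/n) -> 1)
Step 3: R = 1/lim|a_n|^(1/n) = 47/12

47/12


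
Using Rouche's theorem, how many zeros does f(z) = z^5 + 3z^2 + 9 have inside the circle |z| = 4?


Step 1: On |z| = 4 the three terms have sizes |z^5| = 4^5 = 1024, |3z^2| = 3*4^2 = 48, |9| = 9
Step 2: The dominant term is g(z) = z^5; let h(z) = 3z^2 + 9 so f = g + h
Step 3: On |z| = 4: |g| = 1024 and |h| <= 48 + 9 = 57
Step 4: Since 1024 > 57, |h| < |g| on |z| = 4, so by Rouche f has the same number of zeros as g inside |z| < 4
Step 5: g(z) = z^5 has 5 zeros (all at the origin) inside |z| < 4. Answer = 5

5


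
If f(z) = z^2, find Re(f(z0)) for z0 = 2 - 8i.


Step 1: z0 = 2 - 8i
Step 2: z0^2 = 2^2 - (-8)^2 - 32i
Step 3: real part = 4 - 64 = -60

-60


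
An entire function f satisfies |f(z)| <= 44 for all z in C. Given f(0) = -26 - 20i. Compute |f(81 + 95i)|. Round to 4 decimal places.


Step 1: By Liouville's theorem, a bounded entire function is constant.
Step 2: f(z) = f(0) = -26 - 20i for all z.
Step 3: |f(w)| = |-26 - 20i| = sqrt(676 + 400)
Step 4: = 32.8024

32.8024


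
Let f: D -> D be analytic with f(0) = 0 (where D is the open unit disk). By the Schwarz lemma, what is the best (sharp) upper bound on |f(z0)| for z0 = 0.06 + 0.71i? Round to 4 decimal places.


Step 1: Schwarz lemma: if f: D -> D is analytic with f(0) = 0, then |f(z)| <= |z| for all z in D, and this is sharp (f(z) = z).
Step 2: |z0|^2 = 0.06^2 + 0.71^2 = 0.5077
Step 3: |z0| = sqrt(0.5077) = 0.712531
Step 4: Best bound = |z0| = 0.7125

0.7125


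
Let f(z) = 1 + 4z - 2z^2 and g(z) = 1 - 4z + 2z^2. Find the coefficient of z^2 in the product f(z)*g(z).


Step 1: z^2 term in f*g comes from: (1)*(2z^2) + (4z)*(-4z) + (-2z^2)*(1)
Step 2: = 2 - 16 - 2
Step 3: = -16

-16


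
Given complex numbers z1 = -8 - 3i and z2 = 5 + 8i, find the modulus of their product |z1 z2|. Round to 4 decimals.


Step 1: |z1| = sqrt((-8)^2 + (-3)^2) = sqrt(73)
Step 2: |z2| = sqrt(5^2 + 8^2) = sqrt(89)
Step 3: |z1*z2| = |z1|*|z2| = sqrt(73) * sqrt(89) = sqrt(73 * 89) = sqrt(6497)
Step 4: = 80.604

80.604


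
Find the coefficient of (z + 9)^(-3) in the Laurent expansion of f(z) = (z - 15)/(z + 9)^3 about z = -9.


Step 1: Write the numerator in powers of (z + 9): z - 15 = (z + 9) + (1*(-9) - 15) = (z + 9) - 24
Step 2: Divide by (z + 9)^3: f(z) = -24(z + 9)^(-3) + (z + 9)^(-2)
Step 3: This finite sum is the Laurent series of f about z = -9.
Step 4: Coefficient of (z + 9)^(-3) = 1*(-9) - 15 = -24

-24


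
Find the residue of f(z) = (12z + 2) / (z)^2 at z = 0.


Step 1: Pole of order 2 at z = 0
Step 2: Res = lim d/dz [(z)^2 * f(z)] as z -> 0
Step 3: (z)^2 * f(z) = 12z + 2
Step 4: d/dz[12z + 2] = 12

12


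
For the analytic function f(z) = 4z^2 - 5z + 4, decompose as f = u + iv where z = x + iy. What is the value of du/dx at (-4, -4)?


Step 1: f(z) = 4(x+iy)^2 - 5(x+iy) + 4
Step 2: u = 4(x^2 - y^2) - 5x + 4
Step 3: u_x = 8x - 5
Step 4: At (-4, -4): u_x = -32 - 5 = -37

-37


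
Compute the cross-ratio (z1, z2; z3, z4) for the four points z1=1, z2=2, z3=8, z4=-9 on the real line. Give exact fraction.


Step 1: (z1-z3)(z2-z4) = (-7) * 11 = -77
Step 2: (z1-z4)(z2-z3) = 10 * (-6) = -60
Step 3: Cross-ratio = 77/60 = 77/60

77/60


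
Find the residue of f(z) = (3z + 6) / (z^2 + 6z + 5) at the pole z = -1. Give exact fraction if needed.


Step 1: Q(z) = z^2 + 6z + 5 = (z + 1)(z + 5)
Step 2: Q'(z) = 2z + 6
Step 3: Q'(-1) = 4, P(-1) = 3
Step 4: Res = P(-1)/Q'(-1) = 3/4 = 3/4

3/4


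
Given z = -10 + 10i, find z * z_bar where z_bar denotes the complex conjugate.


Step 1: conj(z) = -10 - 10i
Step 2: z * conj(z) = (-10)^2 + 10^2
Step 3: = 100 + 100 = 200

200


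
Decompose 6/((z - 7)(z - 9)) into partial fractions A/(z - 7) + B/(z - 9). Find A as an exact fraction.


Step 1: Multiply both sides by (z - 7) and set z = 7
Step 2: A = 6 / (7 - 9)
Step 3: A = 6 / (-2)
Step 4: A = -3

-3


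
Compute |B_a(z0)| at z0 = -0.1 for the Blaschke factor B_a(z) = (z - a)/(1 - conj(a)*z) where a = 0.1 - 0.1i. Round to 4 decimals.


Step 1: Numerator z0 - a = -0.1 - (0.1 - 0.1i) = -0.2 + 0.1i
Step 2: Denominator 1 - conj(a)*z0 = 1 - (0.1 + 0.1i)*(-0.1) = 1.01 + 0.01i
Step 3: |z0 - a|^2 = (-0.2)^2 + 0.1^2 = 0.05; |1 - conj(a)*z0|^2 = 1.01^2 + 0.01^2 = 1.0202
Step 4: |B_a(-0.1)| = sqrt(0.05 / 1.0202) = sqrt(0.04901)
Step 5: = 0.2214

0.2214


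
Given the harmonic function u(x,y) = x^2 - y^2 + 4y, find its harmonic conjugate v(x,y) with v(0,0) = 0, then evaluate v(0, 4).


Step 1: v_x = -u_y = 2y - 4
Step 2: v_y = u_x = 2x + 0
Step 3: v = 2xy - 4x + C
Step 4: v(0,0) = 0 => C = 0
Step 5: v(0, 4) = 0

0


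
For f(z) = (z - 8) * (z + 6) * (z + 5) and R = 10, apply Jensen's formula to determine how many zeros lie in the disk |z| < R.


Jensen's formula: (1/2pi)*integral log|f(Re^it)|dt = log|f(0)| + sum_{|a_k|<R} log(R/|a_k|)
Step 1: f(0) = (-8) * 6 * 5 = -240
Step 2: log|f(0)| = log|8| + log|-6| + log|-5| = 5.4806
Step 3: Zeros inside |z| < 10: 8, -6, -5
Step 4: Jensen sum = log(10/8) + log(10/6) + log(10/5) = 1.4271
Step 5: n(R) = number of terms in the Jensen sum = count of zeros inside |z| < 10 = 3

3


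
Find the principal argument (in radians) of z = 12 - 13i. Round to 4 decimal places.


Step 1: z = 12 - 13i
Step 2: arg(z) = atan2(-13, 12)
Step 3: arg(z) = -0.8254

-0.8254


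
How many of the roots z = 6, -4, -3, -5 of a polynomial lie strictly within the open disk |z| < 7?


Step 1: Check each root:
  z = 6: |6| = 6 < 7
  z = -4: |-4| = 4 < 7
  z = -3: |-3| = 3 < 7
  z = -5: |-5| = 5 < 7
Step 2: Count = 4

4


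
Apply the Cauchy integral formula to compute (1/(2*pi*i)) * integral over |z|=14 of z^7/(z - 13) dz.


Step 1: f(z) = z^7, a = 13 is inside |z| = 14
Step 2: By Cauchy integral formula: (1/(2pi*i)) * integral = f(a)
Step 3: f(13) = 13^7 = 62748517

62748517


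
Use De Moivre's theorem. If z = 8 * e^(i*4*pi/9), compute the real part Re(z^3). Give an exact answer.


Step 1: By De Moivre's theorem, z^3 = 8^3 * e^(i*3*4*pi/9) = 512 * (cos(4*pi/3) + i*sin(4*pi/3))
Step 2: |z|^3 = 8^3 = 512
Step 3: The angle 4*pi/3 already lies in [0, 2*pi)
Step 4: cos(4*pi/3) = -1/2
Step 5: Re(z^3) = 512 * (-1/2) = -256

-256


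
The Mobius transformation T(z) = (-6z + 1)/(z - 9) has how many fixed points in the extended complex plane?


Step 1: Fixed points satisfy T(z) = z
Step 2: z^2 - 3z - 1 = 0
Step 3: Discriminant = (-3)^2 - 4*1*(-1) = 13
Step 4: Number of fixed points = 2

2


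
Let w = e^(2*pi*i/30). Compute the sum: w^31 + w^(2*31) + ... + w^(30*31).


Step 1: The sum sum_{j=1}^{n} w^(k*j) equals n if n | k, else 0.
Step 2: Here n = 30, k = 31
Step 3: Does n divide k? 30 | 31 -> False
Step 4: Sum = 0

0


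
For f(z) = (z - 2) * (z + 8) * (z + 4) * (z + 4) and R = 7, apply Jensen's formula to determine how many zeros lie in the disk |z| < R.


Jensen's formula: (1/2pi)*integral log|f(Re^it)|dt = log|f(0)| + sum_{|a_k|<R} log(R/|a_k|)
Step 1: f(0) = (-2) * 8 * 4 * 4 = -256
Step 2: log|f(0)| = log|2| + log|-8| + log|-4| + log|-4| = 5.5452
Step 3: Zeros inside |z| < 7: 2, -4, -4
Step 4: Jensen sum = log(7/2) + log(7/4) + log(7/4) = 2.372
Step 5: n(R) = number of terms in the Jensen sum = count of zeros inside |z| < 7 = 3

3


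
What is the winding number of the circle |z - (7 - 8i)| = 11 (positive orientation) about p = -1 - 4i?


Step 1: Center c = (7, -8), radius = 11
Step 2: |p - c|^2 = (-8)^2 + 4^2 = 80
Step 3: r^2 = 121
Step 4: |p-c| < r so winding number = 1

1


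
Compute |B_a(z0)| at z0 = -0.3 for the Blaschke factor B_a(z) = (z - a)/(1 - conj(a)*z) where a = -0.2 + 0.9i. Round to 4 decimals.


Step 1: Numerator z0 - a = -0.3 - (-0.2 + 0.9i) = -0.1 - 0.9i
Step 2: Denominator 1 - conj(a)*z0 = 1 - (-0.2 - 0.9i)*(-0.3) = 0.94 - 0.27i
Step 3: |z0 - a|^2 = (-0.1)^2 + (-0.9)^2 = 0.82; |1 - conj(a)*z0|^2 = 0.94^2 + (-0.27)^2 = 0.9565
Step 4: |B_a(-0.3)| = sqrt(0.82 / 0.9565) = sqrt(0.857292)
Step 5: = 0.9259

0.9259


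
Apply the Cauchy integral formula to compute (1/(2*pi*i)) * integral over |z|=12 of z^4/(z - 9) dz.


Step 1: f(z) = z^4, a = 9 is inside |z| = 12
Step 2: By Cauchy integral formula: (1/(2pi*i)) * integral = f(a)
Step 3: f(9) = 9^4 = 6561

6561


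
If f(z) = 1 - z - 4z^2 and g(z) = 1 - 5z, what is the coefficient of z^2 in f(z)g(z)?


Step 1: z^2 term in f*g comes from: (1)*(0) + (-z)*(-5z) + (-4z^2)*(1)
Step 2: = 0 + 5 - 4
Step 3: = 1

1


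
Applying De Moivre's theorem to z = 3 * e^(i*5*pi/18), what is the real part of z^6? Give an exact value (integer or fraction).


Step 1: By De Moivre's theorem, z^6 = 3^6 * e^(i*6*5*pi/18) = 729 * (cos(5*pi/3) + i*sin(5*pi/3))
Step 2: |z|^6 = 3^6 = 729
Step 3: The angle 5*pi/3 already lies in [0, 2*pi)
Step 4: cos(5*pi/3) = 1/2
Step 5: Re(z^6) = 729 * 1/2 = 729/2

729/2


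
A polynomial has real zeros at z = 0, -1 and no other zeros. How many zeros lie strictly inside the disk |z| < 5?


Step 1: Check each root:
  z = 0: |0| = 0 < 5
  z = -1: |-1| = 1 < 5
Step 2: Count = 2

2


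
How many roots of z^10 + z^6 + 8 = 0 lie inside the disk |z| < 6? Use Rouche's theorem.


Step 1: On |z| = 6 the three terms have sizes |z^10| = 6^10 = 60466176, |z^6| = 6^6 = 46656, |8| = 8
Step 2: The dominant term is g(z) = z^10; let h(z) = z^6 + 8 so f = g + h
Step 3: On |z| = 6: |g| = 60466176 and |h| <= 46656 + 8 = 46664
Step 4: Since 60466176 > 46664, |h| < |g| on |z| = 6, so by Rouche f has the same number of zeros as g inside |z| < 6
Step 5: g(z) = z^10 has 10 zeros (all at the origin) inside |z| < 6. Answer = 10

10


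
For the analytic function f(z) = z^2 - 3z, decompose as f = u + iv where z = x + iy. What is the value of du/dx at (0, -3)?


Step 1: f(z) = (x+iy)^2 - 3(x+iy) + 0
Step 2: u = (x^2 - y^2) - 3x + 0
Step 3: u_x = 2x - 3
Step 4: At (0, -3): u_x = 0 - 3 = -3

-3


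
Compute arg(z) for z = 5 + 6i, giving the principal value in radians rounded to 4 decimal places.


Step 1: z = 5 + 6i
Step 2: arg(z) = atan2(6, 5)
Step 3: arg(z) = 0.8761

0.8761


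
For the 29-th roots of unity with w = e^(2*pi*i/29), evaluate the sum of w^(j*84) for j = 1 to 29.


Step 1: The sum sum_{j=1}^{n} w^(k*j) equals n if n | k, else 0.
Step 2: Here n = 29, k = 84
Step 3: Does n divide k? 29 | 84 -> False
Step 4: Sum = 0

0


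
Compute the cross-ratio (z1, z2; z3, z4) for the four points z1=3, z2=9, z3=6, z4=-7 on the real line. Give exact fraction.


Step 1: (z1-z3)(z2-z4) = (-3) * 16 = -48
Step 2: (z1-z4)(z2-z3) = 10 * 3 = 30
Step 3: Cross-ratio = -48/30 = -8/5

-8/5


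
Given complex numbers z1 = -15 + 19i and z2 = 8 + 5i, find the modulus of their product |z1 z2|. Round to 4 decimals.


Step 1: |z1| = sqrt((-15)^2 + 19^2) = sqrt(586)
Step 2: |z2| = sqrt(8^2 + 5^2) = sqrt(89)
Step 3: |z1*z2| = |z1|*|z2| = sqrt(586) * sqrt(89) = sqrt(586 * 89) = sqrt(52154)
Step 4: = 228.3725

228.3725


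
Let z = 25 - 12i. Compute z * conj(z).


Step 1: conj(z) = 25 + 12i
Step 2: z * conj(z) = 25^2 + (-12)^2
Step 3: = 625 + 144 = 769

769


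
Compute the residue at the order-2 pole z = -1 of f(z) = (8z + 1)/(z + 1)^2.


Step 1: Pole of order 2 at z = -1
Step 2: Res = lim d/dz [(z + 1)^2 * f(z)] as z -> -1
Step 3: (z + 1)^2 * f(z) = 8z + 1
Step 4: d/dz[8z + 1] = 8

8


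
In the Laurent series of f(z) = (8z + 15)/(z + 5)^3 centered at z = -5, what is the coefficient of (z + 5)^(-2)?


Step 1: Write the numerator in powers of (z + 5): 8z + 15 = 8(z + 5) + (8*(-5) + 15) = 8(z + 5) - 25
Step 2: Divide by (z + 5)^3: f(z) = -25(z + 5)^(-3) + 8(z + 5)^(-2)
Step 3: This finite sum is the Laurent series of f about z = -5.
Step 4: Coefficient of (z + 5)^(-2) = coefficient of (z + 5) in the re-centred numerator = 8

8


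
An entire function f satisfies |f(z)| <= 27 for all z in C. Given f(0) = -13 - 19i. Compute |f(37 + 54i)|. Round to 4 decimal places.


Step 1: By Liouville's theorem, a bounded entire function is constant.
Step 2: f(z) = f(0) = -13 - 19i for all z.
Step 3: |f(w)| = |-13 - 19i| = sqrt(169 + 361)
Step 4: = 23.0217

23.0217


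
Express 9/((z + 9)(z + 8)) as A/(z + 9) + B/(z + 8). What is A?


Step 1: Multiply both sides by (z + 9) and set z = -9
Step 2: A = 9 / (-9 + 8)
Step 3: A = 9 / (-1)
Step 4: A = -9

-9


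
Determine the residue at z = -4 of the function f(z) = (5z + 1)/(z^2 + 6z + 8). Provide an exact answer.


Step 1: Q(z) = z^2 + 6z + 8 = (z + 4)(z + 2)
Step 2: Q'(z) = 2z + 6
Step 3: Q'(-4) = -2, P(-4) = -19
Step 4: Res = P(-4)/Q'(-4) = -19/(-2) = 19/2

19/2


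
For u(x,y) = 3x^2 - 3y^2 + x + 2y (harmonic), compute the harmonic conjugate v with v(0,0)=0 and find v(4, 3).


Step 1: v_x = -u_y = 6y - 2
Step 2: v_y = u_x = 6x + 1
Step 3: v = 6xy - 2x + y + C
Step 4: v(0,0) = 0 => C = 0
Step 5: v(4, 3) = 67

67


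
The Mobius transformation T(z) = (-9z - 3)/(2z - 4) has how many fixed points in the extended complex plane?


Step 1: Fixed points satisfy T(z) = z
Step 2: 2z^2 + 5z + 3 = 0
Step 3: Discriminant = 5^2 - 4*2*3 = 1
Step 4: Number of fixed points = 2

2


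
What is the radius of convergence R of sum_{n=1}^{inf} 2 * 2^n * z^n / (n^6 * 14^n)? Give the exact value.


Step 1: General term a_n = 2 * 2^n / (n^6 * 14^n)
Step 2: By the root test, |a_n|^(1/n) = 2^(1/n) * 2 / (n^(6/n) * 14) -> 2/14 as n -> infinity (since 2^(1/n) -> 1 and n^(6/n) -> 1)
Step 3: R = 1/lim|a_n|^(1/n) = 14/2 = 7

7
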